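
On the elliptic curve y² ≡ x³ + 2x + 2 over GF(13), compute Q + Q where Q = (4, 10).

tangent at (4, 10): λ = (3·4² + 2)/(2·10) ≡ 11/7. 7⁻¹ ≡ 2 (mod 13) since 7·2 = 14 ≡ 1, so λ ≡ 11·2 ≡ 9.
  x = λ² - 4 - 4 = 81 - 8 ≡ 8; y = λ·(4 - 8) - 10 ≡ 6. → (8, 6)

(8, 6)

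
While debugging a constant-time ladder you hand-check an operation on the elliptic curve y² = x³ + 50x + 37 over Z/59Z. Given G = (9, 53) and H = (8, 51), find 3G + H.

(54, 4)

First 3G:
Repeated addition: build up to 3G.
2G: tangent at (9, 53): λ = (3·9² + 50)/(2·53) ≡ 57/47. 47⁻¹ ≡ 54 (mod 59), so λ ≡ 57·54 ≡ 10.
  x = λ² - 9 - 9 = 100 - 18 ≡ 23; y = λ·(9 - 23) - 53 ≡ 43. → (23, 43)
3G: (23, 43) + (9, 53). λ = (53 - 43)/(9 - 23) ≡ 10/45 mod 59. 45⁻¹ ≡ 21 (mod 59), so λ ≡ 33.
  x = λ² - 23 - 9 = 1089 - 32 ≡ 54; y = λ·(23 - 54) - 43 ≡ 55. → (54, 55)
3G = (54, 55).
Finally 3G + H:
(54, 55) + (8, 51). λ = (51 - 55)/(8 - 54) ≡ 55/13 mod 59. 13⁻¹ ≡ 50 (mod 59), so λ ≡ 36.
  x = λ² - 54 - 8 = 1296 - 62 ≡ 54; y = λ·(54 - 54) - 55 ≡ 4. → (54, 4)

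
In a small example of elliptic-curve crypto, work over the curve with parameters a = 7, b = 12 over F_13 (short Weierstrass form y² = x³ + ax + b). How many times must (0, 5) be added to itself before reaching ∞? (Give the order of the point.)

2P: tangent at (0, 5): λ = (3·0² + 7)/(2·5) ≡ 7/10. 10⁻¹ ≡ 4 (mod 13), so λ ≡ 7·4 ≡ 2.
  x = λ² - 0 - 0 = 4 - 0 ≡ 4; y = λ·(0 - 4) - 5 ≡ 0. → (4, 0)
3P: (4, 0) + (0, 5). λ = (5 - 0)/(0 - 4) ≡ 5/9 mod 13. 9⁻¹ ≡ 3 (mod 13) since 9·3 = 27 ≡ 1, so λ ≡ 2.
  x = λ² - 4 - 0 = 4 - 4 ≡ 0; y = λ·(4 - 0) - 0 ≡ 8. → (0, 8)
4P: (0, 8) + (0, 5): same x and y₁ ≡ -y₂, so the sum is ∞.
4P = ∞, so the order is 4.

4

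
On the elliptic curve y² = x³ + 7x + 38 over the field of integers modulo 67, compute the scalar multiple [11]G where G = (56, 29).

(45, 31)

Double-and-add on 11 = (1011)₂. Start with G = (56, 29) for the leading 1-bit.
double: tangent at (56, 29): λ = (3·56² + 7)/(2·29) ≡ 35/58. 58⁻¹ ≡ 52 (mod 67), so λ ≡ 35·52 ≡ 11.
  x = λ² - 56 - 56 = 121 - 112 ≡ 9; y = λ·(56 - 9) - 29 ≡ 19. → (9, 19)
double: tangent at (9, 19): λ = (3·9² + 7)/(2·19) ≡ 49/38. 38⁻¹ ≡ 30 (mod 67), so λ ≡ 49·30 ≡ 63.
  x = λ² - 9 - 9 = 3969 - 18 ≡ 65; y = λ·(9 - 65) - 19 ≡ 4. → (65, 4)
add G: (65, 4) + (56, 29). λ = (29 - 4)/(56 - 65) ≡ 25/58 mod 67. 58⁻¹ ≡ 52 (mod 67) since 58·52 = 3016 ≡ 1, so λ ≡ 27.
  x = λ² - 65 - 56 = 729 - 121 ≡ 5; y = λ·(65 - 5) - 4 ≡ 8. → (5, 8)
double: tangent at (5, 8): λ = (3·5² + 7)/(2·8) ≡ 15/16. 16⁻¹ ≡ 21 (mod 67) since 16·21 = 336 ≡ 1, so λ ≡ 15·21 ≡ 47.
  x = λ² - 5 - 5 = 2209 - 10 ≡ 55; y = λ·(5 - 55) - 8 ≡ 54. → (55, 54)
add G: (55, 54) + (56, 29). λ = (29 - 54)/(56 - 55) ≡ 42/1 mod 67. 1⁻¹ ≡ 1 (mod 67), so λ ≡ 42.
  x = λ² - 55 - 56 = 1764 - 111 ≡ 45; y = λ·(55 - 45) - 54 ≡ 31. → (45, 31)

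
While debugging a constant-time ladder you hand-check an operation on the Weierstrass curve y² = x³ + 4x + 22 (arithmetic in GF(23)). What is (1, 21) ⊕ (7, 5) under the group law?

(17, 14)

(1, 21) + (7, 5). λ = (5 - 21)/(7 - 1) ≡ 7/6 mod 23. 6⁻¹ ≡ 4 (mod 23), so λ ≡ 5.
  x = λ² - 1 - 7 = 25 - 8 ≡ 17; y = λ·(1 - 17) - 21 ≡ 14. → (17, 14)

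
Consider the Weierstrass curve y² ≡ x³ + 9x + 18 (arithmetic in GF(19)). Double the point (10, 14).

(4, 2)

tangent at (10, 14): λ = (3·10² + 9)/(2·14) ≡ 5/9. 9⁻¹ ≡ 17 (mod 19), so λ ≡ 5·17 ≡ 9.
  x = λ² - 10 - 10 = 81 - 20 ≡ 4; y = λ·(10 - 4) - 14 ≡ 2. → (4, 2)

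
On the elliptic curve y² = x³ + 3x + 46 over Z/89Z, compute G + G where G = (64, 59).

tangent at (64, 59): λ = (3·64² + 3)/(2·59) ≡ 9/29. 29⁻¹ ≡ 43 (mod 89), so λ ≡ 9·43 ≡ 31.
  x = λ² - 64 - 64 = 961 - 128 ≡ 32; y = λ·(64 - 32) - 59 ≡ 43. → (32, 43)

(32, 43)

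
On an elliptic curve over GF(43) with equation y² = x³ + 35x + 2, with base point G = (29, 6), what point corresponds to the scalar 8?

(13, 17)

Double-and-add on 8 = (1000)₂. Start with G = (29, 6) for the leading 1-bit.
double: tangent at (29, 6): λ = (3·29² + 35)/(2·6) ≡ 21/12. 12⁻¹ ≡ 18 (mod 43) since 12·18 = 216 ≡ 1, so λ ≡ 21·18 ≡ 34.
  x = λ² - 29 - 29 = 1156 - 58 ≡ 23; y = λ·(29 - 23) - 6 ≡ 26. → (23, 26)
double: tangent at (23, 26): λ = (3·23² + 35)/(2·26) ≡ 31/9. 9⁻¹ ≡ 24 (mod 43) since 9·24 = 216 ≡ 1, so λ ≡ 31·24 ≡ 13.
  x = λ² - 23 - 23 = 169 - 46 ≡ 37; y = λ·(23 - 37) - 26 ≡ 7. → (37, 7)
double: tangent at (37, 7): λ = (3·37² + 35)/(2·7) ≡ 14/14. 14⁻¹ ≡ 40 (mod 43) since 14·40 = 560 ≡ 1, so λ ≡ 14·40 ≡ 1.
  x = λ² - 37 - 37 = 1 - 74 ≡ 13; y = λ·(37 - 13) - 7 ≡ 17. → (13, 17)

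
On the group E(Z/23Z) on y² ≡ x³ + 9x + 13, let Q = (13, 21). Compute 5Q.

Double-and-add on 5 = (101)₂. Start with Q = (13, 21) for the leading 1-bit.
double: tangent at (13, 21): λ = (3·13² + 9)/(2·21) ≡ 10/19. 19⁻¹ ≡ 17 (mod 23), so λ ≡ 10·17 ≡ 9.
  x = λ² - 13 - 13 = 81 - 26 ≡ 9; y = λ·(13 - 9) - 21 ≡ 15. → (9, 15)
double: tangent at (9, 15): λ = (3·9² + 9)/(2·15) ≡ 22/7. 7⁻¹ ≡ 10 (mod 23) since 7·10 = 70 ≡ 1, so λ ≡ 22·10 ≡ 13.
  x = λ² - 9 - 9 = 169 - 18 ≡ 13; y = λ·(9 - 13) - 15 ≡ 2. → (13, 2)
add Q: (13, 2) + (13, 21): same x and y₁ ≡ -y₂, so the sum is O.

O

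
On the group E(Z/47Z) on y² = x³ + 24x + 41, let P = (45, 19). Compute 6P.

(17, 45)

Repeated addition: build up to 6P.
2P: tangent at (45, 19): λ = (3·45² + 24)/(2·19) ≡ 36/38. 38⁻¹ ≡ 26 (mod 47) since 38·26 = 988 ≡ 1, so λ ≡ 36·26 ≡ 43.
  x = λ² - 45 - 45 = 1849 - 90 ≡ 20; y = λ·(45 - 20) - 19 ≡ 22. → (20, 22)
3P: (20, 22) + (45, 19). λ = (19 - 22)/(45 - 20) ≡ 44/25 mod 47. 25⁻¹ ≡ 32 (mod 47) since 25·32 = 800 ≡ 1, so λ ≡ 45.
  x = λ² - 20 - 45 = 2025 - 65 ≡ 33; y = λ·(20 - 33) - 22 ≡ 4. → (33, 4)
4P: (33, 4) + (45, 19). λ = (19 - 4)/(45 - 33) ≡ 15/12 mod 47. 12⁻¹ ≡ 4 (mod 47), so λ ≡ 13.
  x = λ² - 33 - 45 = 169 - 78 ≡ 44; y = λ·(33 - 44) - 4 ≡ 41. → (44, 41)
5P: (44, 41) + (45, 19). λ = (19 - 41)/(45 - 44) ≡ 25/1 mod 47. 1⁻¹ ≡ 1 (mod 47), so λ ≡ 25.
  x = λ² - 44 - 45 = 625 - 89 ≡ 19; y = λ·(44 - 19) - 41 ≡ 20. → (19, 20)
6P: (19, 20) + (45, 19). λ = (19 - 20)/(45 - 19) ≡ 46/26 mod 47. 26⁻¹ ≡ 38 (mod 47) since 26·38 = 988 ≡ 1, so λ ≡ 9.
  x = λ² - 19 - 45 = 81 - 64 ≡ 17; y = λ·(19 - 17) - 20 ≡ 45. → (17, 45)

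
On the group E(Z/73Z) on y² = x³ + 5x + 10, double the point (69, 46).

tangent at (69, 46): λ = (3·69² + 5)/(2·46) ≡ 53/19. 19⁻¹ ≡ 50 (mod 73), so λ ≡ 53·50 ≡ 22.
  x = λ² - 69 - 69 = 484 - 138 ≡ 54; y = λ·(69 - 54) - 46 ≡ 65. → (54, 65)

(54, 65)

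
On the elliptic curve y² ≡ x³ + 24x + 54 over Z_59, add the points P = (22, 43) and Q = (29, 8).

(33, 12)

(22, 43) + (29, 8). λ = (8 - 43)/(29 - 22) ≡ 24/7 mod 59. 7⁻¹ ≡ 17 (mod 59), so λ ≡ 54.
  x = λ² - 22 - 29 = 2916 - 51 ≡ 33; y = λ·(22 - 33) - 43 ≡ 12. → (33, 12)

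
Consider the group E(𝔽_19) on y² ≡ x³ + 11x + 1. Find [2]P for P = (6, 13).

(11, 16)

tangent at (6, 13): λ = (3·6² + 11)/(2·13) ≡ 5/7. 7⁻¹ ≡ 11 (mod 19) since 7·11 = 77 ≡ 1, so λ ≡ 5·11 ≡ 17.
  x = λ² - 6 - 6 = 289 - 12 ≡ 11; y = λ·(6 - 11) - 13 ≡ 16. → (11, 16)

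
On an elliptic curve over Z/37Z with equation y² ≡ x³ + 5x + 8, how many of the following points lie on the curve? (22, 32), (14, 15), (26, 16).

0

(22, 32): 32² ≡ 25, rhs ≡ 36 → off.
(14, 15): 15² ≡ 3, rhs ≡ 10 → off.
(26, 16): 16² ≡ 34, rhs ≡ 28 → off.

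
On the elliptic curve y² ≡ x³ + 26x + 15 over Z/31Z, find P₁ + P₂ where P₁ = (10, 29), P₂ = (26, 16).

(20, 14)

(10, 29) + (26, 16). λ = (16 - 29)/(26 - 10) ≡ 18/16 mod 31. 16⁻¹ ≡ 2 (mod 31) since 16·2 = 32 ≡ 1, so λ ≡ 5.
  x = λ² - 10 - 26 = 25 - 36 ≡ 20; y = λ·(10 - 20) - 29 ≡ 14. → (20, 14)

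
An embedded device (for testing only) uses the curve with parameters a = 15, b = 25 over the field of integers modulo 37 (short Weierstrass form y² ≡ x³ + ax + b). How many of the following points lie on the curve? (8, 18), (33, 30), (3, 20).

2

(8, 18): 18² ≡ 28, rhs ≡ 28 → on.
(33, 30): 30² ≡ 12, rhs ≡ 12 → on.
(3, 20): 20² ≡ 30, rhs ≡ 23 → off.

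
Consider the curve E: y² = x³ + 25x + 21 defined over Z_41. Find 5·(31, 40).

(0, 29)

Write Q = (31, 40).
Double-and-add on 5 = (101)₂. Start with Q = (31, 40) for the leading 1-bit.
double: tangent at (31, 40): λ = (3·31² + 25)/(2·40) ≡ 38/39. 39⁻¹ ≡ 20 (mod 41) since 39·20 = 780 ≡ 1, so λ ≡ 38·20 ≡ 22.
  x = λ² - 31 - 31 = 484 - 62 ≡ 12; y = λ·(31 - 12) - 40 ≡ 9. → (12, 9)
double: tangent at (12, 9): λ = (3·12² + 25)/(2·9) ≡ 6/18. 18⁻¹ ≡ 16 (mod 41), so λ ≡ 6·16 ≡ 14.
  x = λ² - 12 - 12 = 196 - 24 ≡ 8; y = λ·(12 - 8) - 9 ≡ 6. → (8, 6)
add Q: (8, 6) + (31, 40). λ = (40 - 6)/(31 - 8) ≡ 34/23 mod 41. 23⁻¹ ≡ 25 (mod 41), so λ ≡ 30.
  x = λ² - 8 - 31 = 900 - 39 ≡ 0; y = λ·(8 - 0) - 6 ≡ 29. → (0, 29)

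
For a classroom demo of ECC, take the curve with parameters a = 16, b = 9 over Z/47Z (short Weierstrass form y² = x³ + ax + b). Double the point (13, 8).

tangent at (13, 8): λ = (3·13² + 16)/(2·8) ≡ 6/16. 16⁻¹ ≡ 3 (mod 47) since 16·3 = 48 ≡ 1, so λ ≡ 6·3 ≡ 18.
  x = λ² - 13 - 13 = 324 - 26 ≡ 16; y = λ·(13 - 16) - 8 ≡ 32. → (16, 32)

(16, 32)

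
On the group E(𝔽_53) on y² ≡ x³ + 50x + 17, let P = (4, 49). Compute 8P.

(51, 11)

Repeated addition: build up to 8P.
2P: tangent at (4, 49): λ = (3·4² + 50)/(2·49) ≡ 45/45. 45⁻¹ ≡ 33 (mod 53) since 45·33 = 1485 ≡ 1, so λ ≡ 45·33 ≡ 1.
  x = λ² - 4 - 4 = 1 - 8 ≡ 46; y = λ·(4 - 46) - 49 ≡ 15. → (46, 15)
3P: (46, 15) + (4, 49). λ = (49 - 15)/(4 - 46) ≡ 34/11 mod 53. 11⁻¹ ≡ 29 (mod 53), so λ ≡ 32.
  x = λ² - 46 - 4 = 1024 - 50 ≡ 20; y = λ·(46 - 20) - 15 ≡ 22. → (20, 22)
4P: (20, 22) + (4, 49). λ = (49 - 22)/(4 - 20) ≡ 27/37 mod 53. 37⁻¹ ≡ 43 (mod 53) since 37·43 = 1591 ≡ 1, so λ ≡ 48.
  x = λ² - 20 - 4 = 2304 - 24 ≡ 1; y = λ·(20 - 1) - 22 ≡ 42. → (1, 42)
5P: (1, 42) + (4, 49). λ = (49 - 42)/(4 - 1) ≡ 7/3 mod 53. 3⁻¹ ≡ 18 (mod 53), so λ ≡ 20.
  x = λ² - 1 - 4 = 400 - 5 ≡ 24; y = λ·(1 - 24) - 42 ≡ 28. → (24, 28)
6P: (24, 28) + (4, 49). λ = (49 - 28)/(4 - 24) ≡ 21/33 mod 53. 33⁻¹ ≡ 45 (mod 53) since 33·45 = 1485 ≡ 1, so λ ≡ 44.
  x = λ² - 24 - 4 = 1936 - 28 ≡ 0; y = λ·(24 - 0) - 28 ≡ 21. → (0, 21)
7P: (0, 21) + (4, 49). λ = (49 - 21)/(4 - 0) ≡ 28/4 mod 53. 4⁻¹ ≡ 40 (mod 53) since 4·40 = 160 ≡ 1, so λ ≡ 7.
  x = λ² - 0 - 4 = 49 - 4 ≡ 45; y = λ·(0 - 45) - 21 ≡ 35. → (45, 35)
8P: (45, 35) + (4, 49). λ = (49 - 35)/(4 - 45) ≡ 14/12 mod 53. 12⁻¹ ≡ 31 (mod 53), so λ ≡ 10.
  x = λ² - 45 - 4 = 100 - 49 ≡ 51; y = λ·(45 - 51) - 35 ≡ 11. → (51, 11)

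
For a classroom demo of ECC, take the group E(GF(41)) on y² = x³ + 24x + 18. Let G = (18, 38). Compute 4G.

Double-and-add on 4 = (100)₂. Start with G = (18, 38) for the leading 1-bit.
double: tangent at (18, 38): λ = (3·18² + 24)/(2·38) ≡ 12/35. 35⁻¹ ≡ 34 (mod 41), so λ ≡ 12·34 ≡ 39.
  x = λ² - 18 - 18 = 1521 - 36 ≡ 9; y = λ·(18 - 9) - 38 ≡ 26. → (9, 26)
double: tangent at (9, 26): λ = (3·9² + 24)/(2·26) ≡ 21/11. 11⁻¹ ≡ 15 (mod 41), so λ ≡ 21·15 ≡ 28.
  x = λ² - 9 - 9 = 784 - 18 ≡ 28; y = λ·(9 - 28) - 26 ≡ 16. → (28, 16)

(28, 16)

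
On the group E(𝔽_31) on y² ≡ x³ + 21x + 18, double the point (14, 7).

tangent at (14, 7): λ = (3·14² + 21)/(2·7) ≡ 20/14. 14⁻¹ ≡ 20 (mod 31), so λ ≡ 20·20 ≡ 28.
  x = λ² - 14 - 14 = 784 - 28 ≡ 12; y = λ·(14 - 12) - 7 ≡ 18. → (12, 18)

(12, 18)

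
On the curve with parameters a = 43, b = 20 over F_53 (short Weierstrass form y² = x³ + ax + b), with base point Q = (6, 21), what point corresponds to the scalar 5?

(25, 5)

Double-and-add on 5 = (101)₂. Start with Q = (6, 21) for the leading 1-bit.
double: tangent at (6, 21): λ = (3·6² + 43)/(2·21) ≡ 45/42. 42⁻¹ ≡ 24 (mod 53) since 42·24 = 1008 ≡ 1, so λ ≡ 45·24 ≡ 20.
  x = λ² - 6 - 6 = 400 - 12 ≡ 17; y = λ·(6 - 17) - 21 ≡ 24. → (17, 24)
double: tangent at (17, 24): λ = (3·17² + 43)/(2·24) ≡ 9/48. 48⁻¹ ≡ 21 (mod 53) since 48·21 = 1008 ≡ 1, so λ ≡ 9·21 ≡ 30.
  x = λ² - 17 - 17 = 900 - 34 ≡ 18; y = λ·(17 - 18) - 24 ≡ 52. → (18, 52)
add Q: (18, 52) + (6, 21). λ = (21 - 52)/(6 - 18) ≡ 22/41 mod 53. 41⁻¹ ≡ 22 (mod 53) since 41·22 = 902 ≡ 1, so λ ≡ 7.
  x = λ² - 18 - 6 = 49 - 24 ≡ 25; y = λ·(18 - 25) - 52 ≡ 5. → (25, 5)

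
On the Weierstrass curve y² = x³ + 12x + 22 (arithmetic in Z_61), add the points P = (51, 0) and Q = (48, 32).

(8, 9)

(51, 0) + (48, 32). λ = (32 - 0)/(48 - 51) ≡ 32/58 mod 61. 58⁻¹ ≡ 20 (mod 61), so λ ≡ 30.
  x = λ² - 51 - 48 = 900 - 99 ≡ 8; y = λ·(51 - 8) - 0 ≡ 9. → (8, 9)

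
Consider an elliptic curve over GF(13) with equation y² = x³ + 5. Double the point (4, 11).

tangent at (4, 11): λ = (3·4² + 0)/(2·11) ≡ 9/9. 9⁻¹ ≡ 3 (mod 13), so λ ≡ 9·3 ≡ 1.
  x = λ² - 4 - 4 = 1 - 8 ≡ 6; y = λ·(4 - 6) - 11 ≡ 0. → (6, 0)

(6, 0)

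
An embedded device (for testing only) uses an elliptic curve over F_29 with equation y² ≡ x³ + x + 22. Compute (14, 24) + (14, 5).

O

The two points share x = 14 and their y-coordinates satisfy 24 + 5 ≡ 0 (mod 29), so they are inverses. Their sum is O.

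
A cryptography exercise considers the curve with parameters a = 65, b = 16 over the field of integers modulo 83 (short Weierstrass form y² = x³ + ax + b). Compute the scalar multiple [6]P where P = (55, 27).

Double-and-add on 6 = (110)₂. Start with P = (55, 27) for the leading 1-bit.
double: tangent at (55, 27): λ = (3·55² + 65)/(2·27) ≡ 10/54. 54⁻¹ ≡ 20 (mod 83) since 54·20 = 1080 ≡ 1, so λ ≡ 10·20 ≡ 34.
  x = λ² - 55 - 55 = 1156 - 110 ≡ 50; y = λ·(55 - 50) - 27 ≡ 60. → (50, 60)
add P: (50, 60) + (55, 27). λ = (27 - 60)/(55 - 50) ≡ 50/5 mod 83. 5⁻¹ ≡ 50 (mod 83) since 5·50 = 250 ≡ 1, so λ ≡ 10.
  x = λ² - 50 - 55 = 100 - 105 ≡ 78; y = λ·(50 - 78) - 60 ≡ 75. → (78, 75)
double: tangent at (78, 75): λ = (3·78² + 65)/(2·75) ≡ 57/67. 67⁻¹ ≡ 57 (mod 83) since 67·57 = 3819 ≡ 1, so λ ≡ 57·57 ≡ 12.
  x = λ² - 78 - 78 = 144 - 156 ≡ 71; y = λ·(78 - 71) - 75 ≡ 9. → (71, 9)

(71, 9)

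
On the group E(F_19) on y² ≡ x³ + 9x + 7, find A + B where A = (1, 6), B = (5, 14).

(17, 0)

(1, 6) + (5, 14). λ = (14 - 6)/(5 - 1) ≡ 8/4 mod 19. 4⁻¹ ≡ 5 (mod 19), so λ ≡ 2.
  x = λ² - 1 - 5 = 4 - 6 ≡ 17; y = λ·(1 - 17) - 6 ≡ 0. → (17, 0)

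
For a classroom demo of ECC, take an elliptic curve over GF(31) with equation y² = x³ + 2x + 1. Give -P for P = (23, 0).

-(23, 0) = (23, -0 mod 31) = (23, 0).

(23, 0)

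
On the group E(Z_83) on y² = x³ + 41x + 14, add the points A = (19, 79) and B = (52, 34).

(7, 48)

(19, 79) + (52, 34). λ = (34 - 79)/(52 - 19) ≡ 38/33 mod 83. 33⁻¹ ≡ 78 (mod 83), so λ ≡ 59.
  x = λ² - 19 - 52 = 3481 - 71 ≡ 7; y = λ·(19 - 7) - 79 ≡ 48. → (7, 48)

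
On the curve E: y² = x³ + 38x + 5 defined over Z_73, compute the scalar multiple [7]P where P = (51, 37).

(15, 9)

Double-and-add on 7 = (111)₂. Start with P = (51, 37) for the leading 1-bit.
double: tangent at (51, 37): λ = (3·51² + 38)/(2·37) ≡ 30/1. 1⁻¹ ≡ 1 (mod 73), so λ ≡ 30·1 ≡ 30.
  x = λ² - 51 - 51 = 900 - 102 ≡ 68; y = λ·(51 - 68) - 37 ≡ 37. → (68, 37)
add P: (68, 37) + (51, 37). λ = (37 - 37)/(51 - 68) ≡ 0/56 mod 73. 56⁻¹ ≡ 30 (mod 73), so λ ≡ 0.
  x = λ² - 68 - 51 = 0 - 119 ≡ 27; y = λ·(68 - 27) - 37 ≡ 36. → (27, 36)
double: tangent at (27, 36): λ = (3·27² + 38)/(2·36) ≡ 35/72. 72⁻¹ ≡ 72 (mod 73) since 72·72 = 5184 ≡ 1, so λ ≡ 35·72 ≡ 38.
  x = λ² - 27 - 27 = 1444 - 54 ≡ 3; y = λ·(27 - 3) - 36 ≡ 0. → (3, 0)
add P: (3, 0) + (51, 37). λ = (37 - 0)/(51 - 3) ≡ 37/48 mod 73. 48⁻¹ ≡ 35 (mod 73), so λ ≡ 54.
  x = λ² - 3 - 51 = 2916 - 54 ≡ 15; y = λ·(3 - 15) - 0 ≡ 9. → (15, 9)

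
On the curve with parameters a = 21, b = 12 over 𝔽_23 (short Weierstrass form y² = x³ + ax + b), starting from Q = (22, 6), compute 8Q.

Repeated addition: build up to 8Q.
2Q: tangent at (22, 6): λ = (3·22² + 21)/(2·6) ≡ 1/12. 12⁻¹ ≡ 2 (mod 23) since 12·2 = 24 ≡ 1, so λ ≡ 1·2 ≡ 2.
  x = λ² - 22 - 22 = 4 - 44 ≡ 6; y = λ·(22 - 6) - 6 ≡ 3. → (6, 3)
3Q: (6, 3) + (22, 6). λ = (6 - 3)/(22 - 6) ≡ 3/16 mod 23. 16⁻¹ ≡ 13 (mod 23), so λ ≡ 16.
  x = λ² - 6 - 22 = 256 - 28 ≡ 21; y = λ·(6 - 21) - 3 ≡ 10. → (21, 10)
4Q: (21, 10) + (22, 6). λ = (6 - 10)/(22 - 21) ≡ 19/1 mod 23. 1⁻¹ ≡ 1 (mod 23), so λ ≡ 19.
  x = λ² - 21 - 22 = 361 - 43 ≡ 19; y = λ·(21 - 19) - 10 ≡ 5. → (19, 5)
5Q: (19, 5) + (22, 6). λ = (6 - 5)/(22 - 19) ≡ 1/3 mod 23. 3⁻¹ ≡ 8 (mod 23), so λ ≡ 8.
  x = λ² - 19 - 22 = 64 - 41 ≡ 0; y = λ·(19 - 0) - 5 ≡ 9. → (0, 9)
6Q: (0, 9) + (22, 6). λ = (6 - 9)/(22 - 0) ≡ 20/22 mod 23. 22⁻¹ ≡ 22 (mod 23), so λ ≡ 3.
  x = λ² - 0 - 22 = 9 - 22 ≡ 10; y = λ·(0 - 10) - 9 ≡ 7. → (10, 7)
7Q: (10, 7) + (22, 6). λ = (6 - 7)/(22 - 10) ≡ 22/12 mod 23. 12⁻¹ ≡ 2 (mod 23), so λ ≡ 21.
  x = λ² - 10 - 22 = 441 - 32 ≡ 18; y = λ·(10 - 18) - 7 ≡ 9. → (18, 9)
8Q: (18, 9) + (22, 6). λ = (6 - 9)/(22 - 18) ≡ 20/4 mod 23. 4⁻¹ ≡ 6 (mod 23), so λ ≡ 5.
  x = λ² - 18 - 22 = 25 - 40 ≡ 8; y = λ·(18 - 8) - 9 ≡ 18. → (8, 18)

(8, 18)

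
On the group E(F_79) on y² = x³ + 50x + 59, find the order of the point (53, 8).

4

2P: tangent at (53, 8): λ = (3·53² + 50)/(2·8) ≡ 24/16. 16⁻¹ ≡ 5 (mod 79), so λ ≡ 24·5 ≡ 41.
  x = λ² - 53 - 53 = 1681 - 106 ≡ 74; y = λ·(53 - 74) - 8 ≡ 0. → (74, 0)
3P: (74, 0) + (53, 8). λ = (8 - 0)/(53 - 74) ≡ 8/58 mod 79. 58⁻¹ ≡ 15 (mod 79) since 58·15 = 870 ≡ 1, so λ ≡ 41.
  x = λ² - 74 - 53 = 1681 - 127 ≡ 53; y = λ·(74 - 53) - 0 ≡ 71. → (53, 71)
4P: (53, 71) + (53, 8): same x and y₁ ≡ -y₂, so the sum is ∞.
4P = ∞, so the order is 4.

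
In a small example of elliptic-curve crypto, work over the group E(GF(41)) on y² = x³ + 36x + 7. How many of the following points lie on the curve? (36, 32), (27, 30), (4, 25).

(36, 32): 32² ≡ 40, rhs ≡ 30 → off.
(27, 30): 30² ≡ 39, rhs ≡ 39 → on.
(4, 25): 25² ≡ 10, rhs ≡ 10 → on.

2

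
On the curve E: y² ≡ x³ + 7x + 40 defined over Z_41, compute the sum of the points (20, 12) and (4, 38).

(19, 12)

(20, 12) + (4, 38). λ = (38 - 12)/(4 - 20) ≡ 26/25 mod 41. 25⁻¹ ≡ 23 (mod 41) since 25·23 = 575 ≡ 1, so λ ≡ 24.
  x = λ² - 20 - 4 = 576 - 24 ≡ 19; y = λ·(20 - 19) - 12 ≡ 12. → (19, 12)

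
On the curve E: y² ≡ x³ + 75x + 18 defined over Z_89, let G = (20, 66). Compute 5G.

(85, 30)

Repeated addition: build up to 5G.
2G: tangent at (20, 66): λ = (3·20² + 75)/(2·66) ≡ 29/43. 43⁻¹ ≡ 29 (mod 89), so λ ≡ 29·29 ≡ 40.
  x = λ² - 20 - 20 = 1600 - 40 ≡ 47; y = λ·(20 - 47) - 66 ≡ 11. → (47, 11)
3G: (47, 11) + (20, 66). λ = (66 - 11)/(20 - 47) ≡ 55/62 mod 89. 62⁻¹ ≡ 56 (mod 89), so λ ≡ 54.
  x = λ² - 47 - 20 = 2916 - 67 ≡ 1; y = λ·(47 - 1) - 11 ≡ 70. → (1, 70)
4G: (1, 70) + (20, 66). λ = (66 - 70)/(20 - 1) ≡ 85/19 mod 89. 19⁻¹ ≡ 75 (mod 89), so λ ≡ 56.
  x = λ² - 1 - 20 = 3136 - 21 ≡ 0; y = λ·(1 - 0) - 70 ≡ 75. → (0, 75)
5G: (0, 75) + (20, 66). λ = (66 - 75)/(20 - 0) ≡ 80/20 mod 89. 20⁻¹ ≡ 49 (mod 89), so λ ≡ 4.
  x = λ² - 0 - 20 = 16 - 20 ≡ 85; y = λ·(0 - 85) - 75 ≡ 30. → (85, 30)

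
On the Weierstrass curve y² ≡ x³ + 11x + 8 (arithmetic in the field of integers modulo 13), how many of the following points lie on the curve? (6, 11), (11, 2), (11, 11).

3

(6, 11): 11² ≡ 4, rhs ≡ 4 → on.
(11, 2): 2² ≡ 4, rhs ≡ 4 → on.
(11, 11): 11² ≡ 4, rhs ≡ 4 → on.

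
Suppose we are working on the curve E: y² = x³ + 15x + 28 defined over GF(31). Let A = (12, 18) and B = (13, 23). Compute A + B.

(12, 18) + (13, 23). λ = (23 - 18)/(13 - 12) ≡ 5/1 mod 31. 1⁻¹ ≡ 1 (mod 31), so λ ≡ 5.
  x = λ² - 12 - 13 = 25 - 25 ≡ 0; y = λ·(12 - 0) - 18 ≡ 11. → (0, 11)

(0, 11)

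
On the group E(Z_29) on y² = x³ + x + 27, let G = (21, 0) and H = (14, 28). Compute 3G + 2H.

First 3G:
Repeated addition: build up to 3G.
2G: (21, 0) + (21, 0): same x and y₁ ≡ -y₂, so the sum is ∞.
3G: ∞ + (21, 0) = (21, 0) (identity).
3G = (21, 0).
Next 2H:
Repeated addition: build up to 2H.
2H: tangent at (14, 28): λ = (3·14² + 1)/(2·28) ≡ 9/27. 27⁻¹ ≡ 14 (mod 29) since 27·14 = 378 ≡ 1, so λ ≡ 9·14 ≡ 10.
  x = λ² - 14 - 14 = 100 - 28 ≡ 14; y = λ·(14 - 14) - 28 ≡ 1. → (14, 1)
2H = (14, 1).
Finally 3G + 2H:
(21, 0) + (14, 1). λ = (1 - 0)/(14 - 21) ≡ 1/22 mod 29. 22⁻¹ ≡ 4 (mod 29), so λ ≡ 4.
  x = λ² - 21 - 14 = 16 - 35 ≡ 10; y = λ·(21 - 10) - 0 ≡ 15. → (10, 15)

(10, 15)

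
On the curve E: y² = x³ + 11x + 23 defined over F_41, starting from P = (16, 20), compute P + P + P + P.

Repeated addition: build up to 4P.
2P: tangent at (16, 20): λ = (3·16² + 11)/(2·20) ≡ 0/40. 40⁻¹ ≡ 40 (mod 41), so λ ≡ 0·40 ≡ 0.
  x = λ² - 16 - 16 = 0 - 32 ≡ 9; y = λ·(16 - 9) - 20 ≡ 21. → (9, 21)
3P: (9, 21) + (16, 20). λ = (20 - 21)/(16 - 9) ≡ 40/7 mod 41. 7⁻¹ ≡ 6 (mod 41), so λ ≡ 35.
  x = λ² - 9 - 16 = 1225 - 25 ≡ 11; y = λ·(9 - 11) - 21 ≡ 32. → (11, 32)
4P: (11, 32) + (16, 20). λ = (20 - 32)/(16 - 11) ≡ 29/5 mod 41. 5⁻¹ ≡ 33 (mod 41), so λ ≡ 14.
  x = λ² - 11 - 16 = 196 - 27 ≡ 5; y = λ·(11 - 5) - 32 ≡ 11. → (5, 11)

(5, 11)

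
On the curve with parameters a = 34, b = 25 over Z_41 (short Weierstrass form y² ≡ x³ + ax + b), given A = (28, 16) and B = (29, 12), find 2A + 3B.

(16, 27)

First 2A:
Repeated addition: build up to 2A.
2A: tangent at (28, 16): λ = (3·28² + 34)/(2·16) ≡ 8/32. 32⁻¹ ≡ 9 (mod 41) since 32·9 = 288 ≡ 1, so λ ≡ 8·9 ≡ 31.
  x = λ² - 28 - 28 = 961 - 56 ≡ 3; y = λ·(28 - 3) - 16 ≡ 21. → (3, 21)
2A = (3, 21).
Next 3B:
Repeated addition: build up to 3B.
2B: tangent at (29, 12): λ = (3·29² + 34)/(2·12) ≡ 15/24. 24⁻¹ ≡ 12 (mod 41), so λ ≡ 15·12 ≡ 16.
  x = λ² - 29 - 29 = 256 - 58 ≡ 34; y = λ·(29 - 34) - 12 ≡ 31. → (34, 31)
3B: (34, 31) + (29, 12). λ = (12 - 31)/(29 - 34) ≡ 22/36 mod 41. 36⁻¹ ≡ 8 (mod 41) since 36·8 = 288 ≡ 1, so λ ≡ 12.
  x = λ² - 34 - 29 = 144 - 63 ≡ 40; y = λ·(34 - 40) - 31 ≡ 20. → (40, 20)
3B = (40, 20).
Finally 2A + 3B:
(3, 21) + (40, 20). λ = (20 - 21)/(40 - 3) ≡ 40/37 mod 41. 37⁻¹ ≡ 10 (mod 41), so λ ≡ 31.
  x = λ² - 3 - 40 = 961 - 43 ≡ 16; y = λ·(3 - 16) - 21 ≡ 27. → (16, 27)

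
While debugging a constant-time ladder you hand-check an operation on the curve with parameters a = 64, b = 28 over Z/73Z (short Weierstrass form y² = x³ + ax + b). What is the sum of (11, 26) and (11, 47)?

The two points share x = 11 and their y-coordinates satisfy 26 + 47 ≡ 0 (mod 73), so they are inverses. Their sum is 𝒪.

O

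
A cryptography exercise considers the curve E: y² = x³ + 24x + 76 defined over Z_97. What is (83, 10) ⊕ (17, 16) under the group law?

(83, 10) + (17, 16). λ = (16 - 10)/(17 - 83) ≡ 6/31 mod 97. 31⁻¹ ≡ 72 (mod 97) since 31·72 = 2232 ≡ 1, so λ ≡ 44.
  x = λ² - 83 - 17 = 1936 - 100 ≡ 90; y = λ·(83 - 90) - 10 ≡ 70. → (90, 70)

(90, 70)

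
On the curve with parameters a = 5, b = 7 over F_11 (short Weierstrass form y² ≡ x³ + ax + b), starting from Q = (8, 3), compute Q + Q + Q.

(5, 5)

Repeated addition: build up to 3Q.
2Q: tangent at (8, 3): λ = (3·8² + 5)/(2·3) ≡ 10/6. 6⁻¹ ≡ 2 (mod 11) since 6·2 = 12 ≡ 1, so λ ≡ 10·2 ≡ 9.
  x = λ² - 8 - 8 = 81 - 16 ≡ 10; y = λ·(8 - 10) - 3 ≡ 1. → (10, 1)
3Q: (10, 1) + (8, 3). λ = (3 - 1)/(8 - 10) ≡ 2/9 mod 11. 9⁻¹ ≡ 5 (mod 11), so λ ≡ 10.
  x = λ² - 10 - 8 = 100 - 18 ≡ 5; y = λ·(10 - 5) - 1 ≡ 5. → (5, 5)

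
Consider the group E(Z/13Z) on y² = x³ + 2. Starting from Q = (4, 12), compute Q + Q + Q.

(1, 4)

Repeated addition: build up to 3Q.
2Q: tangent at (4, 12): λ = (3·4² + 0)/(2·12) ≡ 9/11. 11⁻¹ ≡ 6 (mod 13), so λ ≡ 9·6 ≡ 2.
  x = λ² - 4 - 4 = 4 - 8 ≡ 9; y = λ·(4 - 9) - 12 ≡ 4. → (9, 4)
3Q: (9, 4) + (4, 12). λ = (12 - 4)/(4 - 9) ≡ 8/8 mod 13. 8⁻¹ ≡ 5 (mod 13), so λ ≡ 1.
  x = λ² - 9 - 4 = 1 - 13 ≡ 1; y = λ·(9 - 1) - 4 ≡ 4. → (1, 4)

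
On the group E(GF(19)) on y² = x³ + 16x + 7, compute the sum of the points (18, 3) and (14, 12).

(18, 3) + (14, 12). λ = (12 - 3)/(14 - 18) ≡ 9/15 mod 19. 15⁻¹ ≡ 14 (mod 19), so λ ≡ 12.
  x = λ² - 18 - 14 = 144 - 32 ≡ 17; y = λ·(18 - 17) - 3 ≡ 9. → (17, 9)

(17, 9)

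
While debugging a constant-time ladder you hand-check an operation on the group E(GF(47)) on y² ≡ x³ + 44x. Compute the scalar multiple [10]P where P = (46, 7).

Double-and-add on 10 = (1010)₂. Start with P = (46, 7) for the leading 1-bit.
double: tangent at (46, 7): λ = (3·46² + 44)/(2·7) ≡ 0/14. 14⁻¹ ≡ 37 (mod 47) since 14·37 = 518 ≡ 1, so λ ≡ 0·37 ≡ 0.
  x = λ² - 46 - 46 = 0 - 92 ≡ 2; y = λ·(46 - 2) - 7 ≡ 40. → (2, 40)
double: tangent at (2, 40): λ = (3·2² + 44)/(2·40) ≡ 9/33. 33⁻¹ ≡ 10 (mod 47), so λ ≡ 9·10 ≡ 43.
  x = λ² - 2 - 2 = 1849 - 4 ≡ 12; y = λ·(2 - 12) - 40 ≡ 0. → (12, 0)
add P: (12, 0) + (46, 7). λ = (7 - 0)/(46 - 12) ≡ 7/34 mod 47. 34⁻¹ ≡ 18 (mod 47), so λ ≡ 32.
  x = λ² - 12 - 46 = 1024 - 58 ≡ 26; y = λ·(12 - 26) - 0 ≡ 22. → (26, 22)
double: tangent at (26, 22): λ = (3·26² + 44)/(2·22) ≡ 4/44. 44⁻¹ ≡ 31 (mod 47), so λ ≡ 4·31 ≡ 30.
  x = λ² - 26 - 26 = 900 - 52 ≡ 2; y = λ·(26 - 2) - 22 ≡ 40. → (2, 40)

(2, 40)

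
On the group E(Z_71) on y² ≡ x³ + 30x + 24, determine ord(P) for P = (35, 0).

2P: (35, 0) + (35, 0): same x and y₁ ≡ -y₂, so the sum is the point at infinity.
2P = the point at infinity, so the order is 2.

2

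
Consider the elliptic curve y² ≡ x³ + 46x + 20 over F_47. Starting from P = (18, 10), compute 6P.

(22, 20)

Repeated addition: build up to 6P.
2P: tangent at (18, 10): λ = (3·18² + 46)/(2·10) ≡ 31/20. 20⁻¹ ≡ 40 (mod 47) since 20·40 = 800 ≡ 1, so λ ≡ 31·40 ≡ 18.
  x = λ² - 18 - 18 = 324 - 36 ≡ 6; y = λ·(18 - 6) - 10 ≡ 18. → (6, 18)
3P: (6, 18) + (18, 10). λ = (10 - 18)/(18 - 6) ≡ 39/12 mod 47. 12⁻¹ ≡ 4 (mod 47), so λ ≡ 15.
  x = λ² - 6 - 18 = 225 - 24 ≡ 13; y = λ·(6 - 13) - 18 ≡ 18. → (13, 18)
4P: (13, 18) + (18, 10). λ = (10 - 18)/(18 - 13) ≡ 39/5 mod 47. 5⁻¹ ≡ 19 (mod 47), so λ ≡ 36.
  x = λ² - 13 - 18 = 1296 - 31 ≡ 43; y = λ·(13 - 43) - 18 ≡ 30. → (43, 30)
5P: (43, 30) + (18, 10). λ = (10 - 30)/(18 - 43) ≡ 27/22 mod 47. 22⁻¹ ≡ 15 (mod 47), so λ ≡ 29.
  x = λ² - 43 - 18 = 841 - 61 ≡ 28; y = λ·(43 - 28) - 30 ≡ 29. → (28, 29)
6P: (28, 29) + (18, 10). λ = (10 - 29)/(18 - 28) ≡ 28/37 mod 47. 37⁻¹ ≡ 14 (mod 47), so λ ≡ 16.
  x = λ² - 28 - 18 = 256 - 46 ≡ 22; y = λ·(28 - 22) - 29 ≡ 20. → (22, 20)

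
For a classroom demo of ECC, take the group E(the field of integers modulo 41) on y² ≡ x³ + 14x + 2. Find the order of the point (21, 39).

2P: tangent at (21, 39): λ = (3·21² + 14)/(2·39) ≡ 25/37. 37⁻¹ ≡ 10 (mod 41) since 37·10 = 370 ≡ 1, so λ ≡ 25·10 ≡ 4.
  x = λ² - 21 - 21 = 16 - 42 ≡ 15; y = λ·(21 - 15) - 39 ≡ 26. → (15, 26)
3P: (15, 26) + (21, 39). λ = (39 - 26)/(21 - 15) ≡ 13/6 mod 41. 6⁻¹ ≡ 7 (mod 41), so λ ≡ 9.
  x = λ² - 15 - 21 = 81 - 36 ≡ 4; y = λ·(15 - 4) - 26 ≡ 32. → (4, 32)
4P: (4, 32) + (21, 39). λ = (39 - 32)/(21 - 4) ≡ 7/17 mod 41. 17⁻¹ ≡ 29 (mod 41), so λ ≡ 39.
  x = λ² - 4 - 21 = 1521 - 25 ≡ 20; y = λ·(4 - 20) - 32 ≡ 0. → (20, 0)
5P: (20, 0) + (21, 39). λ = (39 - 0)/(21 - 20) ≡ 39/1 mod 41. 1⁻¹ ≡ 1 (mod 41) since 1·1 = 1 ≡ 1, so λ ≡ 39.
  x = λ² - 20 - 21 = 1521 - 41 ≡ 4; y = λ·(20 - 4) - 0 ≡ 9. → (4, 9)
6P: (4, 9) + (21, 39). λ = (39 - 9)/(21 - 4) ≡ 30/17 mod 41. 17⁻¹ ≡ 29 (mod 41), so λ ≡ 9.
  x = λ² - 4 - 21 = 81 - 25 ≡ 15; y = λ·(4 - 15) - 9 ≡ 15. → (15, 15)
7P: (15, 15) + (21, 39). λ = (39 - 15)/(21 - 15) ≡ 24/6 mod 41. 6⁻¹ ≡ 7 (mod 41) since 6·7 = 42 ≡ 1, so λ ≡ 4.
  x = λ² - 15 - 21 = 16 - 36 ≡ 21; y = λ·(15 - 21) - 15 ≡ 2. → (21, 2)
8P: (21, 2) + (21, 39): same x and y₁ ≡ -y₂, so the sum is O.
8P = O, so the order is 8.

8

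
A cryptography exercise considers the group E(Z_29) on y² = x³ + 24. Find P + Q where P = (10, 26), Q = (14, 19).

(28, 20)

(10, 26) + (14, 19). λ = (19 - 26)/(14 - 10) ≡ 22/4 mod 29. 4⁻¹ ≡ 22 (mod 29), so λ ≡ 20.
  x = λ² - 10 - 14 = 400 - 24 ≡ 28; y = λ·(10 - 28) - 26 ≡ 20. → (28, 20)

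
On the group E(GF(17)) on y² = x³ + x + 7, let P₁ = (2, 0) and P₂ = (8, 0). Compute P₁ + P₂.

(2, 0) + (8, 0). λ = (0 - 0)/(8 - 2) ≡ 0/6 mod 17. 6⁻¹ ≡ 3 (mod 17), so λ ≡ 0.
  x = λ² - 2 - 8 = 0 - 10 ≡ 7; y = λ·(2 - 7) - 0 ≡ 0. → (7, 0)

(7, 0)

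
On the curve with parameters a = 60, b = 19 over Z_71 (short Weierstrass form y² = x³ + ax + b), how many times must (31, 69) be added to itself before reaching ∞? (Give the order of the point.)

11

2P: tangent at (31, 69): λ = (3·31² + 60)/(2·69) ≡ 32/67. 67⁻¹ ≡ 53 (mod 71), so λ ≡ 32·53 ≡ 63.
  x = λ² - 31 - 31 = 3969 - 62 ≡ 2; y = λ·(31 - 2) - 69 ≡ 54. → (2, 54)
3P: (2, 54) + (31, 69). λ = (69 - 54)/(31 - 2) ≡ 15/29 mod 71. 29⁻¹ ≡ 49 (mod 71), so λ ≡ 25.
  x = λ² - 2 - 31 = 625 - 33 ≡ 24; y = λ·(2 - 24) - 54 ≡ 35. → (24, 35)
4P: (24, 35) + (31, 69). λ = (69 - 35)/(31 - 24) ≡ 34/7 mod 71. 7⁻¹ ≡ 61 (mod 71) since 7·61 = 427 ≡ 1, so λ ≡ 15.
  x = λ² - 24 - 31 = 225 - 55 ≡ 28; y = λ·(24 - 28) - 35 ≡ 47. → (28, 47)
5P: (28, 47) + (31, 69). λ = (69 - 47)/(31 - 28) ≡ 22/3 mod 71. 3⁻¹ ≡ 24 (mod 71) since 3·24 = 72 ≡ 1, so λ ≡ 31.
  x = λ² - 28 - 31 = 961 - 59 ≡ 50; y = λ·(28 - 50) - 47 ≡ 52. → (50, 52)
6P: (50, 52) + (31, 69). λ = (69 - 52)/(31 - 50) ≡ 17/52 mod 71. 52⁻¹ ≡ 56 (mod 71) since 52·56 = 2912 ≡ 1, so λ ≡ 29.
  x = λ² - 50 - 31 = 841 - 81 ≡ 50; y = λ·(50 - 50) - 52 ≡ 19. → (50, 19)
7P: (50, 19) + (31, 69). λ = (69 - 19)/(31 - 50) ≡ 50/52 mod 71. 52⁻¹ ≡ 56 (mod 71), so λ ≡ 31.
  x = λ² - 50 - 31 = 961 - 81 ≡ 28; y = λ·(50 - 28) - 19 ≡ 24. → (28, 24)
8P: (28, 24) + (31, 69). λ = (69 - 24)/(31 - 28) ≡ 45/3 mod 71. 3⁻¹ ≡ 24 (mod 71) since 3·24 = 72 ≡ 1, so λ ≡ 15.
  x = λ² - 28 - 31 = 225 - 59 ≡ 24; y = λ·(28 - 24) - 24 ≡ 36. → (24, 36)
9P: (24, 36) + (31, 69). λ = (69 - 36)/(31 - 24) ≡ 33/7 mod 71. 7⁻¹ ≡ 61 (mod 71), so λ ≡ 25.
  x = λ² - 24 - 31 = 625 - 55 ≡ 2; y = λ·(24 - 2) - 36 ≡ 17. → (2, 17)
10P: (2, 17) + (31, 69). λ = (69 - 17)/(31 - 2) ≡ 52/29 mod 71. 29⁻¹ ≡ 49 (mod 71), so λ ≡ 63.
  x = λ² - 2 - 31 = 3969 - 33 ≡ 31; y = λ·(2 - 31) - 17 ≡ 2. → (31, 2)
11P: (31, 2) + (31, 69): same x and y₁ ≡ -y₂, so the sum is ∞.
11P = ∞, so the order is 11.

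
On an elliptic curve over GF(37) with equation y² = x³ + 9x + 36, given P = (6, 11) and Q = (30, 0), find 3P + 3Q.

First 3P:
Repeated addition: build up to 3P.
2P: tangent at (6, 11): λ = (3·6² + 9)/(2·11) ≡ 6/22. 22⁻¹ ≡ 32 (mod 37), so λ ≡ 6·32 ≡ 7.
  x = λ² - 6 - 6 = 49 - 12 ≡ 0; y = λ·(6 - 0) - 11 ≡ 31. → (0, 31)
3P: (0, 31) + (6, 11). λ = (11 - 31)/(6 - 0) ≡ 17/6 mod 37. 6⁻¹ ≡ 31 (mod 37), so λ ≡ 9.
  x = λ² - 0 - 6 = 81 - 6 ≡ 1; y = λ·(0 - 1) - 31 ≡ 34. → (1, 34)
3P = (1, 34).
Next 3Q:
Repeated addition: build up to 3Q.
2Q: (30, 0) + (30, 0): same x and y₁ ≡ -y₂, so the sum is the point at infinity.
3Q: the point at infinity + (30, 0) = (30, 0) (identity).
3Q = (30, 0).
Finally 3P + 3Q:
(1, 34) + (30, 0). λ = (0 - 34)/(30 - 1) ≡ 3/29 mod 37. 29⁻¹ ≡ 23 (mod 37) since 29·23 = 667 ≡ 1, so λ ≡ 32.
  x = λ² - 1 - 30 = 1024 - 31 ≡ 31; y = λ·(1 - 31) - 34 ≡ 5. → (31, 5)

(31, 5)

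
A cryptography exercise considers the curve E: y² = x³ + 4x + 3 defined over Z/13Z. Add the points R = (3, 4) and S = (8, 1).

(3, 4) + (8, 1). λ = (1 - 4)/(8 - 3) ≡ 10/5 mod 13. 5⁻¹ ≡ 8 (mod 13) since 5·8 = 40 ≡ 1, so λ ≡ 2.
  x = λ² - 3 - 8 = 4 - 11 ≡ 6; y = λ·(3 - 6) - 4 ≡ 3. → (6, 3)

(6, 3)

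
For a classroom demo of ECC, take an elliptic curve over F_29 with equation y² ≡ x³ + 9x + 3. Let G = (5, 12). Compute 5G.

Repeated addition: build up to 5G.
2G: tangent at (5, 12): λ = (3·5² + 9)/(2·12) ≡ 26/24. 24⁻¹ ≡ 23 (mod 29), so λ ≡ 26·23 ≡ 18.
  x = λ² - 5 - 5 = 324 - 10 ≡ 24; y = λ·(5 - 24) - 12 ≡ 23. → (24, 23)
3G: (24, 23) + (5, 12). λ = (12 - 23)/(5 - 24) ≡ 18/10 mod 29. 10⁻¹ ≡ 3 (mod 29) since 10·3 = 30 ≡ 1, so λ ≡ 25.
  x = λ² - 24 - 5 = 625 - 29 ≡ 16; y = λ·(24 - 16) - 23 ≡ 3. → (16, 3)
4G: (16, 3) + (5, 12). λ = (12 - 3)/(5 - 16) ≡ 9/18 mod 29. 18⁻¹ ≡ 21 (mod 29), so λ ≡ 15.
  x = λ² - 16 - 5 = 225 - 21 ≡ 1; y = λ·(16 - 1) - 3 ≡ 19. → (1, 19)
5G: (1, 19) + (5, 12). λ = (12 - 19)/(5 - 1) ≡ 22/4 mod 29. 4⁻¹ ≡ 22 (mod 29), so λ ≡ 20.
  x = λ² - 1 - 5 = 400 - 6 ≡ 17; y = λ·(1 - 17) - 19 ≡ 9. → (17, 9)

(17, 9)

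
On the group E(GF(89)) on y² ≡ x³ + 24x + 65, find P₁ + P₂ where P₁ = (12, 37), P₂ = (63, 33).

(86, 77)

(12, 37) + (63, 33). λ = (33 - 37)/(63 - 12) ≡ 85/51 mod 89. 51⁻¹ ≡ 7 (mod 89), so λ ≡ 61.
  x = λ² - 12 - 63 = 3721 - 75 ≡ 86; y = λ·(12 - 86) - 37 ≡ 77. → (86, 77)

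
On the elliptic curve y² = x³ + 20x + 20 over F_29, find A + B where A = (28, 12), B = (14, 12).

(28, 12) + (14, 12). λ = (12 - 12)/(14 - 28) ≡ 0/15 mod 29. 15⁻¹ ≡ 2 (mod 29), so λ ≡ 0.
  x = λ² - 28 - 14 = 0 - 42 ≡ 16; y = λ·(28 - 16) - 12 ≡ 17. → (16, 17)

(16, 17)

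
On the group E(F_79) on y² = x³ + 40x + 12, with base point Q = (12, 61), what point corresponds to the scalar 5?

Double-and-add on 5 = (101)₂. Start with Q = (12, 61) for the leading 1-bit.
double: tangent at (12, 61): λ = (3·12² + 40)/(2·61) ≡ 77/43. 43⁻¹ ≡ 68 (mod 79), so λ ≡ 77·68 ≡ 22.
  x = λ² - 12 - 12 = 484 - 24 ≡ 65; y = λ·(12 - 65) - 61 ≡ 37. → (65, 37)
double: tangent at (65, 37): λ = (3·65² + 40)/(2·37) ≡ 75/74. 74⁻¹ ≡ 63 (mod 79), so λ ≡ 75·63 ≡ 64.
  x = λ² - 65 - 65 = 4096 - 130 ≡ 16; y = λ·(65 - 16) - 37 ≡ 18. → (16, 18)
add Q: (16, 18) + (12, 61). λ = (61 - 18)/(12 - 16) ≡ 43/75 mod 79. 75⁻¹ ≡ 59 (mod 79), so λ ≡ 9.
  x = λ² - 16 - 12 = 81 - 28 ≡ 53; y = λ·(16 - 53) - 18 ≡ 44. → (53, 44)

(53, 44)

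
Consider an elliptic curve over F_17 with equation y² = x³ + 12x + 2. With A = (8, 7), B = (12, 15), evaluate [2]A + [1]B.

First 2A:
Repeated addition: build up to 2A.
2A: tangent at (8, 7): λ = (3·8² + 12)/(2·7) ≡ 0/14. 14⁻¹ ≡ 11 (mod 17) since 14·11 = 154 ≡ 1, so λ ≡ 0·11 ≡ 0.
  x = λ² - 8 - 8 = 0 - 16 ≡ 1; y = λ·(8 - 1) - 7 ≡ 10. → (1, 10)
2A = (1, 10).
Finally 2A + B:
(1, 10) + (12, 15). λ = (15 - 10)/(12 - 1) ≡ 5/11 mod 17. 11⁻¹ ≡ 14 (mod 17), so λ ≡ 2.
  x = λ² - 1 - 12 = 4 - 13 ≡ 8; y = λ·(1 - 8) - 10 ≡ 10. → (8, 10)

(8, 10)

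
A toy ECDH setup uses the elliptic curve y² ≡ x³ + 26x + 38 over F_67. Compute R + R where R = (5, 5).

(23, 41)

tangent at (5, 5): λ = (3·5² + 26)/(2·5) ≡ 34/10. 10⁻¹ ≡ 47 (mod 67), so λ ≡ 34·47 ≡ 57.
  x = λ² - 5 - 5 = 3249 - 10 ≡ 23; y = λ·(5 - 23) - 5 ≡ 41. → (23, 41)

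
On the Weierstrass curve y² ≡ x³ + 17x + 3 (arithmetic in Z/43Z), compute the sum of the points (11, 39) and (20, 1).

(11, 39) + (20, 1). λ = (1 - 39)/(20 - 11) ≡ 5/9 mod 43. 9⁻¹ ≡ 24 (mod 43) since 9·24 = 216 ≡ 1, so λ ≡ 34.
  x = λ² - 11 - 20 = 1156 - 31 ≡ 7; y = λ·(11 - 7) - 39 ≡ 11. → (7, 11)

(7, 11)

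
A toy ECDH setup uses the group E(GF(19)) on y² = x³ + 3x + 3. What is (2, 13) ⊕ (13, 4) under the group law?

(2, 6)

(2, 13) + (13, 4). λ = (4 - 13)/(13 - 2) ≡ 10/11 mod 19. 11⁻¹ ≡ 7 (mod 19), so λ ≡ 13.
  x = λ² - 2 - 13 = 169 - 15 ≡ 2; y = λ·(2 - 2) - 13 ≡ 6. → (2, 6)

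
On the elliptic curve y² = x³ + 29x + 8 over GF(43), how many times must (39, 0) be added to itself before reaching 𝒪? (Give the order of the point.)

2

2P: (39, 0) + (39, 0): same x and y₁ ≡ -y₂, so the sum is 𝒪.
2P = 𝒪, so the order is 2.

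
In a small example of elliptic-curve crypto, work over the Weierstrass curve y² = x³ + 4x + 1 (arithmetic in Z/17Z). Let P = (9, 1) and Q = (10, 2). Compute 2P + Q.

First 2P:
Repeated addition: build up to 2P.
2P: tangent at (9, 1): λ = (3·9² + 4)/(2·1) ≡ 9/2. 2⁻¹ ≡ 9 (mod 17), so λ ≡ 9·9 ≡ 13.
  x = λ² - 9 - 9 = 169 - 18 ≡ 15; y = λ·(9 - 15) - 1 ≡ 6. → (15, 6)
2P = (15, 6).
Finally 2P + Q:
(15, 6) + (10, 2). λ = (2 - 6)/(10 - 15) ≡ 13/12 mod 17. 12⁻¹ ≡ 10 (mod 17) since 12·10 = 120 ≡ 1, so λ ≡ 11.
  x = λ² - 15 - 10 = 121 - 25 ≡ 11; y = λ·(15 - 11) - 6 ≡ 4. → (11, 4)

(11, 4)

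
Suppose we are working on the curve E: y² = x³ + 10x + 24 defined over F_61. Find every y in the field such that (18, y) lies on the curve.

x³ + 10x + 24 = 6036 ≡ 58 (mod 61).
Square roots of 58 mod 61: 27 and 34 (since 27² = 729 ≡ 58).

27, 34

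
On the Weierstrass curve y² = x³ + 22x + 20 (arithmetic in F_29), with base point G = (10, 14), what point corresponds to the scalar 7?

(13, 26)

Double-and-add on 7 = (111)₂. Start with G = (10, 14) for the leading 1-bit.
double: tangent at (10, 14): λ = (3·10² + 22)/(2·14) ≡ 3/28. 28⁻¹ ≡ 28 (mod 29), so λ ≡ 3·28 ≡ 26.
  x = λ² - 10 - 10 = 676 - 20 ≡ 18; y = λ·(10 - 18) - 14 ≡ 10. → (18, 10)
add G: (18, 10) + (10, 14). λ = (14 - 10)/(10 - 18) ≡ 4/21 mod 29. 21⁻¹ ≡ 18 (mod 29), so λ ≡ 14.
  x = λ² - 18 - 10 = 196 - 28 ≡ 23; y = λ·(18 - 23) - 10 ≡ 7. → (23, 7)
double: tangent at (23, 7): λ = (3·23² + 22)/(2·7) ≡ 14/14. 14⁻¹ ≡ 27 (mod 29), so λ ≡ 14·27 ≡ 1.
  x = λ² - 23 - 23 = 1 - 46 ≡ 13; y = λ·(23 - 13) - 7 ≡ 3. → (13, 3)
add G: (13, 3) + (10, 14). λ = (14 - 3)/(10 - 13) ≡ 11/26 mod 29. 26⁻¹ ≡ 19 (mod 29) since 26·19 = 494 ≡ 1, so λ ≡ 6.
  x = λ² - 13 - 10 = 36 - 23 ≡ 13; y = λ·(13 - 13) - 3 ≡ 26. → (13, 26)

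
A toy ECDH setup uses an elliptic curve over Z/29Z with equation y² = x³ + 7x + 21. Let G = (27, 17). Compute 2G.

(8, 3)

tangent at (27, 17): λ = (3·27² + 7)/(2·17) ≡ 19/5. 5⁻¹ ≡ 6 (mod 29) since 5·6 = 30 ≡ 1, so λ ≡ 19·6 ≡ 27.
  x = λ² - 27 - 27 = 729 - 54 ≡ 8; y = λ·(27 - 8) - 17 ≡ 3. → (8, 3)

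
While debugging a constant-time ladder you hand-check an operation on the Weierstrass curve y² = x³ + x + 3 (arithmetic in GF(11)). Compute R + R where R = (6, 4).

tangent at (6, 4): λ = (3·6² + 1)/(2·4) ≡ 10/8. 8⁻¹ ≡ 7 (mod 11) since 8·7 = 56 ≡ 1, so λ ≡ 10·7 ≡ 4.
  x = λ² - 6 - 6 = 16 - 12 ≡ 4; y = λ·(6 - 4) - 4 ≡ 4. → (4, 4)

(4, 4)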